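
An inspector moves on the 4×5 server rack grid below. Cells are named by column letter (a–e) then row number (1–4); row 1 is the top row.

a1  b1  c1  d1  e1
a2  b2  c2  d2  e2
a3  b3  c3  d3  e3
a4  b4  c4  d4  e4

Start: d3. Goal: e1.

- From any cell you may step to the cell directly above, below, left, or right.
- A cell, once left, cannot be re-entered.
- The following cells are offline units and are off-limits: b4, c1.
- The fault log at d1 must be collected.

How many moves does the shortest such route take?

Any route passes through d1 somewhere between d3 and e1. Summing Manhattan distances along the two legs (d3 → d1 → e1) gives a lower bound of 2 + 1 = 3 moves.
A route of 3 moves achieves this: d3 → d2 → d1 → e1.
Since 3 matches the lower bound, it is optimal.

3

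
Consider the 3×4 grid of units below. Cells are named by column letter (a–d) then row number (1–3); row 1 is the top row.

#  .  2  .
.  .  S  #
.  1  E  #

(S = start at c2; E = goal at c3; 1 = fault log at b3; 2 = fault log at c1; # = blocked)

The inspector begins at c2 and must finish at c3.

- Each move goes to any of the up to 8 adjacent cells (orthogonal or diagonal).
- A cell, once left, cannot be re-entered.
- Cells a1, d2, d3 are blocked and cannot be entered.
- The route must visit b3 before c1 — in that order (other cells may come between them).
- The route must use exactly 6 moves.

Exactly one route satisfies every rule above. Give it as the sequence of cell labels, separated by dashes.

The waypoints must appear in the order b3, c1, with no cell reused.
Route from c2: down-left 1 to b3, up-left 1 to a2, up-right 1 to b1, right 1 to c1, down-left 1 to b2, down-right 1 to c3 — 6 moves in all.
Check: order respected (1 at step 1, 2 at step 4); 6 moves as required.

c2 - b3 - a2 - b1 - c1 - b2 - c3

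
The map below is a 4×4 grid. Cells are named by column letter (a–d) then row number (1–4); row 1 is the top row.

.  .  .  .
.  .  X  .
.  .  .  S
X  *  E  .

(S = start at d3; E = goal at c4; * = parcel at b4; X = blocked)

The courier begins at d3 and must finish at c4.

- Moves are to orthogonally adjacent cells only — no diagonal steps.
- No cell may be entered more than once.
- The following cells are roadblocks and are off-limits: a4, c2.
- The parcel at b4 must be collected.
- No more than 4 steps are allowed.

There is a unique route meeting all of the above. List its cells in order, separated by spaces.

d3 c3 b3 b4 c4

The budget equals the shortest possible length, so every move has to be on a shortest route through the required cells.
Route from d3: left 2 to b3, down 1 to b4, right 1 to c4 — 4 moves in all.
Check: all required cells visited; 4 ≤ 4 moves.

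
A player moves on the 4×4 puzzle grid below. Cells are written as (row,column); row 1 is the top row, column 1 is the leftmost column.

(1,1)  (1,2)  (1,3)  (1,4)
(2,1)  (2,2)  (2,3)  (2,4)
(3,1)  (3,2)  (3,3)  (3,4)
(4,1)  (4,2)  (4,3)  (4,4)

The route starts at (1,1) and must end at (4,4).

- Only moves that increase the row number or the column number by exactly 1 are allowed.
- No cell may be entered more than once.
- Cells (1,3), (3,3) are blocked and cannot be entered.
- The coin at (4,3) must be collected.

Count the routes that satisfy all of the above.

4

A right/down-only route from (1,1) to (4,4) makes exactly 3 down-moves and 3 right-moves in some order.
With no other constraints that would be C(6,3) = 20 routes.
Split at (4,3) and multiply the segment counts (each segment already excludes blocked cells): (1,1)→(4,3): 4; (4,3)→(4,4): 1; product = 4.
That gives 4 routes.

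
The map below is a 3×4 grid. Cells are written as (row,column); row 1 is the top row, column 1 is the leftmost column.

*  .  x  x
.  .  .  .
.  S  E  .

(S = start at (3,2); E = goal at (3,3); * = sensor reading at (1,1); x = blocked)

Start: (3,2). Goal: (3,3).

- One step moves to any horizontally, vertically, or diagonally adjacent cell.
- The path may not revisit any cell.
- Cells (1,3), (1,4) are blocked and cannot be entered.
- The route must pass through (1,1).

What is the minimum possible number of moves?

Any route passes through (1,1) somewhere between (3,2) and (3,3). Summing Chebyshev distances along the two legs ((3,2) → (1,1) → (3,3)) gives a lower bound of 2 + 2 = 4 moves.
A route of 4 moves achieves this: (3,2) → (2,1) → (1,1) → (2,2) → (3,3).
Since 4 matches the lower bound, it is optimal.

4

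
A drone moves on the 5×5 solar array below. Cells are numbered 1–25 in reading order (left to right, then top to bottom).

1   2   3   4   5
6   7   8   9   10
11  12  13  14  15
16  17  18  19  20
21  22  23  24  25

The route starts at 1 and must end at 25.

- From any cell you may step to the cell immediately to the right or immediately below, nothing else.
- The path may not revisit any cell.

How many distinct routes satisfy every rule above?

70

A right/down-only route from 1 to 25 makes exactly 4 down-moves and 4 right-moves in some order.
With no other constraints that would be C(8,4) = 70 routes.
That gives 70 routes.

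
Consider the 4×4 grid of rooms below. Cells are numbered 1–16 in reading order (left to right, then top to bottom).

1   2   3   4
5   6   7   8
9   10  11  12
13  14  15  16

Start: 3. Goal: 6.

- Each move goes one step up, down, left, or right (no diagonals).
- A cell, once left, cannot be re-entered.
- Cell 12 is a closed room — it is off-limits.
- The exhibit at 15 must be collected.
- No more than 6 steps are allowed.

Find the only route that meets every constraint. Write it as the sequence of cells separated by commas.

3, 7, 11, 15, 14, 10, 6

Any route must reach 15 and still end at 6 within 6 moves, so the order of the required stops is forced.
Route from 3: 3× down (reaching 15), left to 14, 2× up (reaching 6) — 6 moves in all.
Check: all required cells visited; 6 ≤ 6 moves.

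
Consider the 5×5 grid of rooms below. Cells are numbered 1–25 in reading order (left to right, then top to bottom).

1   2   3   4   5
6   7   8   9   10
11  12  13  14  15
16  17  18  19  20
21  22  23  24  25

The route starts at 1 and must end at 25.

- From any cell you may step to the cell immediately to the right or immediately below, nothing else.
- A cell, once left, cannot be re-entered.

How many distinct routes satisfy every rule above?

A right/down-only route from 1 to 25 makes exactly 4 down-moves and 4 right-moves in some order.
With no other constraints that would be C(8,4) = 70 routes.
That gives 70 routes.

70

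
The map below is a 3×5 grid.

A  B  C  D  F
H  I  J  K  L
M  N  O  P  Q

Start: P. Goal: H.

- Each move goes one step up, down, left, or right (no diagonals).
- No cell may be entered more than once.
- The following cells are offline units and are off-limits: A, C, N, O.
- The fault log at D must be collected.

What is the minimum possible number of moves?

8

Any route passes through D somewhere between P and H. Summing Manhattan distances along the two legs (P → D → H) gives a lower bound of 2 + 4 = 6 moves.
The shortest route satisfying every rule uses 8 moves: P → Q → L → F → D → K → J → I → H.
The no-revisit rule (legs can't share cells) pushes the minimum above the 6-move bound; an exhaustive check rules out every length from 6 to 7, leaving 8 as the minimum.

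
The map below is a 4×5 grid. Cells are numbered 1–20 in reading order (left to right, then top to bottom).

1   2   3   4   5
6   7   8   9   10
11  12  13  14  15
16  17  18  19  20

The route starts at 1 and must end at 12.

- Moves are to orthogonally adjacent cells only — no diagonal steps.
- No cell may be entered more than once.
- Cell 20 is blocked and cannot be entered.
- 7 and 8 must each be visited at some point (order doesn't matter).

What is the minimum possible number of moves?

Any route passes through 7 and 8 in some order between 1 and 12. Summing Manhattan distances along each leg and taking the cheapest ordering (1 → 7 → 8 → 12) gives a lower bound of 2 + 1 + 2 = 5 moves.
A route of 5 moves achieves this: 1 → 6 → 7 → 8 → 13 → 12.
Since 5 matches the lower bound, it is optimal.

5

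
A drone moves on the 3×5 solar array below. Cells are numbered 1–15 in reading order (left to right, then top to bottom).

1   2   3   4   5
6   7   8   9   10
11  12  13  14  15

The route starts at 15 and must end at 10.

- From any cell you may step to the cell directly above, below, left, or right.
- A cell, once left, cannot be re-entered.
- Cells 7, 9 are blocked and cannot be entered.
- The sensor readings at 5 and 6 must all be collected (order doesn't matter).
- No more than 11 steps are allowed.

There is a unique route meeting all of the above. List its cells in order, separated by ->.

15 -> 14 -> 13 -> 12 -> 11 -> 6 -> 1 -> 2 -> 3 -> 4 -> 5 -> 10

The 11-move cap with required stops at 5, 6 leaves no slack for detours.
Route from 15: left 4 to 11, up 2 to 1, right 4 to 5, down 1 to 10 — 11 moves in all.
Check: all required cells visited; 11 ≤ 11 moves.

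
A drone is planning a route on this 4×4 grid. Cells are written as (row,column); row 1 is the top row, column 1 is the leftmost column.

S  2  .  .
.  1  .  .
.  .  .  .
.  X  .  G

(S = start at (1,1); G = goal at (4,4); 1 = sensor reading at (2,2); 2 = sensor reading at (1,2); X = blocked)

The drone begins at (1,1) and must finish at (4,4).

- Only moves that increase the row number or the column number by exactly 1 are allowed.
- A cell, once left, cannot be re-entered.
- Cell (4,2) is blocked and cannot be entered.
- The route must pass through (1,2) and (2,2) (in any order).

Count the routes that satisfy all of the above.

A right/down-only route from (1,1) to (4,4) makes exactly 3 down-moves and 3 right-moves in some order.
With no other constraints that would be C(6,3) = 20 routes.
A monotone route can only reach the required cells in the order (1,2), (2,2), so split there and multiply the segment counts (each segment already excludes blocked cells): (1,1)→(1,2): 1; (1,2)→(2,2): 1; (2,2)→(4,4): 5; product = 5.
That gives 5 routes.

5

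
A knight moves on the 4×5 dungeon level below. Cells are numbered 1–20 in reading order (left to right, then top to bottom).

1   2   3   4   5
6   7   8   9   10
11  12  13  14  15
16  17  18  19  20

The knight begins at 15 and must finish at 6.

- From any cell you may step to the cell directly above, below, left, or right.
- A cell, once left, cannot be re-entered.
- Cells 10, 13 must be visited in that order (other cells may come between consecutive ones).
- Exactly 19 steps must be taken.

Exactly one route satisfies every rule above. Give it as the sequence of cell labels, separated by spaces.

The waypoints must appear in the order 10, 13, with no cell reused.
Route from 15: down 1 to 20, left 1 to 19, up 2 to 9, right 1 to 10, up 1 to 5, left 2 to 3, down 3 to 18, left 2 to 16, up 1 to 11, right 1 to 12, up 2 to 2, left 1 to 1, down 1 to 6 — 19 moves in all.
Check: order respected (10 at step 5, 13 at step 10); 19 moves as required.

15 20 19 14 9 10 5 4 3 8 13 18 17 16 11 12 7 2 1 6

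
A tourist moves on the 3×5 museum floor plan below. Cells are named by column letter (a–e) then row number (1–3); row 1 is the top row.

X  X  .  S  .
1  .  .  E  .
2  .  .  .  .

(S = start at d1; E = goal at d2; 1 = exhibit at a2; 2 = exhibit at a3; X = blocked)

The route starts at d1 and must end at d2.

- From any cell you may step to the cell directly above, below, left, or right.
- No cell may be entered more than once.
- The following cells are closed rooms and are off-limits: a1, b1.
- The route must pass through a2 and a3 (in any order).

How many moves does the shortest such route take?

Any route passes through a2 and a3 in some order between d1 and d2. Summing Manhattan distances along each leg and taking the cheapest ordering (d1 → a2 → a3 → d2) gives a lower bound of 4 + 1 + 4 = 9 moves.
A route of 9 moves achieves this: d1 → c1 → c2 → b2 → a2 → a3 → b3 → c3 → d3 → d2.
Since 9 matches the lower bound, it is optimal.

9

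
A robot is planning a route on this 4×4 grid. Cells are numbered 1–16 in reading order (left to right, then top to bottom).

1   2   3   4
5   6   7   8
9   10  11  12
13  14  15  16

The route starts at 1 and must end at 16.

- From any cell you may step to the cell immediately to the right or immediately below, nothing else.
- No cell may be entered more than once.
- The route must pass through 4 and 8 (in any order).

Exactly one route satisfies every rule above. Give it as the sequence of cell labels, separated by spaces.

1 2 3 4 8 12 16

Moves only go right or down, so the column and row indices never decrease.
Route from 1: right 3 to 4, down 3 to 16 — 6 moves in all.
Check: all required cells visited.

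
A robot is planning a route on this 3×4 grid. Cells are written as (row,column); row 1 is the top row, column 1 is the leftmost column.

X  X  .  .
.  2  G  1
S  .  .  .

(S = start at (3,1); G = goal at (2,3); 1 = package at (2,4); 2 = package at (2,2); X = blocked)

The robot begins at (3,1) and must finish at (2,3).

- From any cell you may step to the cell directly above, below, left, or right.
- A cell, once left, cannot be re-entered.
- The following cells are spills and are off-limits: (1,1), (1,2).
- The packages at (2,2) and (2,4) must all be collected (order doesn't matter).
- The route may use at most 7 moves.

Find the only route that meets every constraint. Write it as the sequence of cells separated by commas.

The 7-move cap with required stops at (2,2), (2,4) leaves no slack for detours.
Route from (3,1): up to (2,1), right to (2,2), down to (3,2), 2× right (reaching (3,4)), up to (2,4), left to (2,3) — 7 moves in all.
Check: all required cells visited; 7 ≤ 7 moves.

(3,1), (2,1), (2,2), (3,2), (3,3), (3,4), (2,4), (2,3)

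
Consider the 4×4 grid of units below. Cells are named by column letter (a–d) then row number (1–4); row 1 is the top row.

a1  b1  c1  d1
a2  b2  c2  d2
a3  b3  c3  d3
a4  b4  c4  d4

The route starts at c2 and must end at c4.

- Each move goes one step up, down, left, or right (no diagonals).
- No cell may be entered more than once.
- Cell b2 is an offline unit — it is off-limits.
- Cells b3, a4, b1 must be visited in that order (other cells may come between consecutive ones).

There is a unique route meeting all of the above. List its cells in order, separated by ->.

c2 -> c3 -> b3 -> b4 -> a4 -> a3 -> a2 -> a1 -> b1 -> c1 -> d1 -> d2 -> d3 -> d4 -> c4

The waypoints must appear in the order b3, a4, b1, with no cell reused.
Route from c2: down 1 to c3, left 1 to b3, down 1 to b4, left 1 to a4, up 3 to a1, right 3 to d1, down 3 to d4, left 1 to c4 — 14 moves in all.
Check: order respected (b3 at step 2, a4 at step 4, b1 at step 8).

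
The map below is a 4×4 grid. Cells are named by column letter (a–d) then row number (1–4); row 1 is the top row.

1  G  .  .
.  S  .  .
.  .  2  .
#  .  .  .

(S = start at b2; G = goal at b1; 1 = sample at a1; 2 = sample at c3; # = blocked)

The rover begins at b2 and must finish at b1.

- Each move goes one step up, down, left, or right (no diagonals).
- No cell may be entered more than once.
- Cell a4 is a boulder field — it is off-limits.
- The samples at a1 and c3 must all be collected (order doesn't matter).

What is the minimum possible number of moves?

Any route passes through a1 and c3 in some order between b2 and b1. Summing Manhattan distances along each leg and taking the cheapest ordering (b2 → c3 → a1 → b1) gives a lower bound of 2 + 4 + 1 = 7 moves.
A route of 7 moves achieves this: b2 → c2 → c3 → b3 → a3 → a2 → a1 → b1.
Since 7 matches the lower bound, it is optimal.

7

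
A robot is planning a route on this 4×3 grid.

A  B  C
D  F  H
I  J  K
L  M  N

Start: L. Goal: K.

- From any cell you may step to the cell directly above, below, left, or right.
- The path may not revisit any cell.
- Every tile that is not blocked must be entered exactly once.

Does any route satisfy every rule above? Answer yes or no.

One route that works: L → I → D → A → B → C → H → F → J → M → N → K.

yes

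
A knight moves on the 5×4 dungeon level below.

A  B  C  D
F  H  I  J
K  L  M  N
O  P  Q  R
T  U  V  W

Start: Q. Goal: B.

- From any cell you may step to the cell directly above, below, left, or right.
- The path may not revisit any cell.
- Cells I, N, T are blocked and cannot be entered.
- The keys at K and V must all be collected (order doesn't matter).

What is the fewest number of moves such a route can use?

Any route passes through K and V in some order between Q and B. Summing Manhattan distances along each leg and taking the cheapest ordering (Q → V → K → B) gives a lower bound of 1 + 4 + 3 = 8 moves.
A route of 8 moves achieves this: Q → V → U → P → L → K → F → A → B.
Since 8 matches the lower bound, it is optimal.

8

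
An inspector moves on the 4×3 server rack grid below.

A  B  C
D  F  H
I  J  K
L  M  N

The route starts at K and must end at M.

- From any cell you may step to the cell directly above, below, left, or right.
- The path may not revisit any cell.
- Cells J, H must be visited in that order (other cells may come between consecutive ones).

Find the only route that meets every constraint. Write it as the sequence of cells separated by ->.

K -> J -> F -> H -> C -> B -> A -> D -> I -> L -> M

The waypoints must appear in the order J, H, with no cell reused.
Route from K: left 1 to J, up 1 to F, right 1 to H, up 1 to C, left 2 to A, down 3 to L, right 1 to M — 10 moves in all.
Check: order respected (J at step 1, H at step 3).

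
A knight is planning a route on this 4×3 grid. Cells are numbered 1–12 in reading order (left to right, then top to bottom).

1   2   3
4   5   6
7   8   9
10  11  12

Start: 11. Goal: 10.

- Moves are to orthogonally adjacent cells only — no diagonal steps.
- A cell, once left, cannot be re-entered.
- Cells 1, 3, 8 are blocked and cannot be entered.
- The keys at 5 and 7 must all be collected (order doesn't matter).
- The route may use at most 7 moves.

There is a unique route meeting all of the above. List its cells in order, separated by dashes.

11 - 12 - 9 - 6 - 5 - 4 - 7 - 10

The 7-move cap with required stops at 5, 7 leaves no slack for detours.
Route from 11: right to 12, 2× up (reaching 6), 2× left (reaching 4), 2× down (reaching 10) — 7 moves in all.
Check: all required cells visited; 7 ≤ 7 moves.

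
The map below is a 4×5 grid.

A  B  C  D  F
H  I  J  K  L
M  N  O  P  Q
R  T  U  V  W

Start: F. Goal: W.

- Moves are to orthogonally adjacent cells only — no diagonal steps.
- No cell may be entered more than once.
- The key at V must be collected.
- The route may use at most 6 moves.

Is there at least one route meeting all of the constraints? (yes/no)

yes

One route that works: F → L → Q → P → V → W.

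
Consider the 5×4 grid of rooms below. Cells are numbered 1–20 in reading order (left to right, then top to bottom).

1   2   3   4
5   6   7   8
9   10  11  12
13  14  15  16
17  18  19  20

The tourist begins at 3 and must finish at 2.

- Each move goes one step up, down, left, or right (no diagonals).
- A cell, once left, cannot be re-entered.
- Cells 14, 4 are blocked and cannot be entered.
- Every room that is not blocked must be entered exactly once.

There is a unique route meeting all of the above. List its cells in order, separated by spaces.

Need to visit all 18 open cells exactly once, starting at 3 and ending at 2.
Route from 3: down to 7, right to 8, down to 12, left to 11, down to 15, right to 16, down to 20, 3× left (reaching 17), 2× up (reaching 9), right to 10, up to 6, left to 5, up to 1, right to 2 — 17 moves in all.
Check: all 18 open cells covered.

3 7 8 12 11 15 16 20 19 18 17 13 9 10 6 5 1 2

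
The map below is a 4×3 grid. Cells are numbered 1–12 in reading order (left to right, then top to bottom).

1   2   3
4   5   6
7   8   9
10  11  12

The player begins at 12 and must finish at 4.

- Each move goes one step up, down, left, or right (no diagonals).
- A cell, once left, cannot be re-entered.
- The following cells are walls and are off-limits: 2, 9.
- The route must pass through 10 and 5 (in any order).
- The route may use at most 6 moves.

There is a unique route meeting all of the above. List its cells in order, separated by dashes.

12 - 11 - 10 - 7 - 8 - 5 - 4

Any route must reach 10 and 5 and still end at 4 within 6 moves, so the order of the required stops is forced.
Route from 12: left 2 to 10, up 1 to 7, right 1 to 8, up 1 to 5, left 1 to 4 — 6 moves in all.
Check: all required cells visited; 6 ≤ 6 moves.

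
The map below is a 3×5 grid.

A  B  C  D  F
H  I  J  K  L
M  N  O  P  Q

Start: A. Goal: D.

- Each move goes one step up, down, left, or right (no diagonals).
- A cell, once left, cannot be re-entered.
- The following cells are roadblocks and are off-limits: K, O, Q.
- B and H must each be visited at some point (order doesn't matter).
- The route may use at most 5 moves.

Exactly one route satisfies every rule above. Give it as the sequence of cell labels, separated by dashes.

Any route must reach B and H and still end at D within 5 moves, so the order of the required stops is forced.
Route from A: down to H, right to I, up to B, 2× right (reaching D) — 5 moves in all.
Check: all required cells visited; 5 ≤ 5 moves.

A - H - I - B - C - D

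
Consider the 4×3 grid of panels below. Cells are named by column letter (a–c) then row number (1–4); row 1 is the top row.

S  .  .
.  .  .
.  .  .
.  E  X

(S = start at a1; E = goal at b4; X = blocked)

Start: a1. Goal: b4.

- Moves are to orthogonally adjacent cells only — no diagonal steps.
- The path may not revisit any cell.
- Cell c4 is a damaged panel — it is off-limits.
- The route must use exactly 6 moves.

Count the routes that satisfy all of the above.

Need simple routes of exactly 6 moves from a1 to b4 (Manhattan distance 4, so 1 moves are spent on a detour and 1 undoing it).
Enumerating: a1 a2 b2 b3 a3 a4 b4 | a1 a2 b2 c2 c3 b3 b4 | a1 b1 b2 b3 a3 a4 b4 | a1 b1 b2 a2 a3 a4 b4 | a1 b1 b2 a2 a3 b3 b4 | a1 b1 b2 c2 c3 b3 b4 | a1 b1 c1 c2 c3 b3 b4 | a1 b1 c1 c2 b2 b3 b4.
That gives 8 routes.

8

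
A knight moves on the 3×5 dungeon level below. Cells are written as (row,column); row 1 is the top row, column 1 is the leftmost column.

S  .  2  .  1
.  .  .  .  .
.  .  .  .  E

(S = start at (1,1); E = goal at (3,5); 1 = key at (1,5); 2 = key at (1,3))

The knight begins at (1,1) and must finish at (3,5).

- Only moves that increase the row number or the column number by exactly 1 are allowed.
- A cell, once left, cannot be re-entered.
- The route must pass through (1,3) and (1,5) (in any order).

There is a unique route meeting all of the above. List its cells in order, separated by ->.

Moves only go right or down, so the column and row indices never decrease.
Route from (1,1): 4× right (reaching (1,5)), 2× down (reaching (3,5)) — 6 moves in all.
Check: all required cells visited.

(1,1) -> (1,2) -> (1,3) -> (1,4) -> (1,5) -> (2,5) -> (3,5)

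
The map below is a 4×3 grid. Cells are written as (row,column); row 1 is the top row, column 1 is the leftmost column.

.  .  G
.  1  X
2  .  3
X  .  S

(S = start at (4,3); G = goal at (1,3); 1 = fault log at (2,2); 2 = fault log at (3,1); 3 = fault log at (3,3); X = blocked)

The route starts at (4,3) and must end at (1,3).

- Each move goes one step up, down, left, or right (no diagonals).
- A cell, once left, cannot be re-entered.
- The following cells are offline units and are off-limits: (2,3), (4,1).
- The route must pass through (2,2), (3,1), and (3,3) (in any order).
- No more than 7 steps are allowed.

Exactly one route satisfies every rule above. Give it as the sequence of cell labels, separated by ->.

(4,3) -> (3,3) -> (3,2) -> (3,1) -> (2,1) -> (2,2) -> (1,2) -> (1,3)

The budget equals the shortest possible length, so every move has to be on a shortest route through the required cells.
Route from (4,3): up to (3,3), 2× left (reaching (3,1)), up to (2,1), right to (2,2), up to (1,2), right to (1,3) — 7 moves in all.
Check: all required cells visited; 7 ≤ 7 moves.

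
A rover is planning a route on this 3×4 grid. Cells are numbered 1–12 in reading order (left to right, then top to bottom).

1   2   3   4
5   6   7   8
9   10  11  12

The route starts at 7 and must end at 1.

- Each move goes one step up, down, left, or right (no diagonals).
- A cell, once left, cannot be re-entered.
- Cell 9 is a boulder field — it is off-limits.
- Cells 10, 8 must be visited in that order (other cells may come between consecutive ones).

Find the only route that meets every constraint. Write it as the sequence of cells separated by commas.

The waypoints must appear in the order 10, 8, with no cell reused.
Route from 7: left to 6, down to 10, 2× right (reaching 12), 2× up (reaching 4), 3× left (reaching 1) — 9 moves in all.
Check: order respected (10 at step 2, 8 at step 5).

7, 6, 10, 11, 12, 8, 4, 3, 2, 1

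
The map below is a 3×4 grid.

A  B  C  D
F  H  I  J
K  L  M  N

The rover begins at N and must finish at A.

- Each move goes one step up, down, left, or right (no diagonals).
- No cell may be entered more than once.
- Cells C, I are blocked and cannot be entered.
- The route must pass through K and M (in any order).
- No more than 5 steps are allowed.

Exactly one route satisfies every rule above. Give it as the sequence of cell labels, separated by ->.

The budget equals the shortest possible length, so every move has to be on a shortest route through the required cells.
Route from N: left 3 to K, up 2 to A — 5 moves in all.
Check: all required cells visited; 5 ≤ 5 moves.

N -> M -> L -> K -> F -> A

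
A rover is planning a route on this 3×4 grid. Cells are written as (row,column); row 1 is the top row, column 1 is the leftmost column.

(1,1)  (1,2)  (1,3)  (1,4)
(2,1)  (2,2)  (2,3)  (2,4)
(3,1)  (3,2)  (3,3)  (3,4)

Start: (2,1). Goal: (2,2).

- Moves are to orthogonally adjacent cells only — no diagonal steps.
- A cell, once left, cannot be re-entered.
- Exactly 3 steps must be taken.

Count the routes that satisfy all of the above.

Need simple routes of exactly 3 moves from (2,1) to (2,2) (Manhattan distance 1, so 1 moves are spent on a detour and 1 undoing it).
Enumerating: (2,1) (1,1) (1,2) (2,2) | (2,1) (3,1) (3,2) (2,2).
That gives 2 routes.

2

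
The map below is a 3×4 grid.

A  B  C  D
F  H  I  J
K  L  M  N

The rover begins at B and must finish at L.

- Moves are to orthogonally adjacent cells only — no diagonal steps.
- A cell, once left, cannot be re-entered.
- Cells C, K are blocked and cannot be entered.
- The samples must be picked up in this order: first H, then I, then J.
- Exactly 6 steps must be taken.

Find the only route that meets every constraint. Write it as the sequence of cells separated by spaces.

B H I J N M L

The waypoints must appear in the order H, I, J, with no cell reused.
Route from B: down to H, 2× right (reaching J), down to N, 2× left (reaching L) — 6 moves in all.
Check: order respected (H at step 1, I at step 2, J at step 3); 6 moves as required.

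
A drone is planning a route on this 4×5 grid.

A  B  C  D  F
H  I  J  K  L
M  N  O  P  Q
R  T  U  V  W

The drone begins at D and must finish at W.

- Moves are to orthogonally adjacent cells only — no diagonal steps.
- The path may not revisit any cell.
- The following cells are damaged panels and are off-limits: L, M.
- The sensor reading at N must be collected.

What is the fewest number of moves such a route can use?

Any route passes through N somewhere between D and W. Summing Manhattan distances along the two legs (D → N → W) gives a lower bound of 4 + 4 = 8 moves.
A route of 8 moves achieves this: D → K → P → O → N → T → U → V → W.
Since 8 matches the lower bound, it is optimal.

8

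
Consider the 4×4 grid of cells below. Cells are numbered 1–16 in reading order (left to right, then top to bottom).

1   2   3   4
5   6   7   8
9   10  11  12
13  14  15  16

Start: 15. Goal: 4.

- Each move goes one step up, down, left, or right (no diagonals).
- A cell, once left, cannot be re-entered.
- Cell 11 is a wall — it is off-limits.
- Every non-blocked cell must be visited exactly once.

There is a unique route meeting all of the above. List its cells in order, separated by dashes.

Need to visit all 15 open cells exactly once, starting at 15 and ending at 4.
Cell 13 has only two open neighbours (9 and 14), so the path must pass straight through it: one of those is the cell it's entered from and the other is where it exits.
Route from 15: right to 16, 2× up (reaching 8), 2× left (reaching 6), 2× down (reaching 14), left to 13, 3× up (reaching 1), 3× right (reaching 4) — 14 moves in all.
Check: all 15 open cells covered.

15 - 16 - 12 - 8 - 7 - 6 - 10 - 14 - 13 - 9 - 5 - 1 - 2 - 3 - 4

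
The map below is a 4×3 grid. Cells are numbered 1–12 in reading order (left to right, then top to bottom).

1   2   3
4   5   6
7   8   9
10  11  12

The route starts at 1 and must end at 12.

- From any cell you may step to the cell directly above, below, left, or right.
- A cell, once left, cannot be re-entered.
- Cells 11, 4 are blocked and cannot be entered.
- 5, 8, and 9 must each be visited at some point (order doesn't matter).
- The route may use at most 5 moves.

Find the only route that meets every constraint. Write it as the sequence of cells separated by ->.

1 -> 2 -> 5 -> 8 -> 9 -> 12

The budget equals the shortest possible length, so every move has to be on a shortest route through the required cells.
Route from 1: right 1 to 2, down 2 to 8, right 1 to 9, down 1 to 12 — 5 moves in all.
Check: all required cells visited; 5 ≤ 5 moves.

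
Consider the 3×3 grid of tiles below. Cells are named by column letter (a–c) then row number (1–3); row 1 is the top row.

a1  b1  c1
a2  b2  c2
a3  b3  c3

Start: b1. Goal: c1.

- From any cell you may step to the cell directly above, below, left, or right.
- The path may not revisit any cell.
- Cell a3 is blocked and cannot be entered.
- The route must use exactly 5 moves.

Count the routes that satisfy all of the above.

2

Need simple routes of exactly 5 moves from b1 to c1 (Manhattan distance 1, so 2 moves are spent on a detour and 2 undoing it).
Enumerating: b1 b2 b3 c3 c2 c1 | b1 a1 a2 b2 c2 c1.
That gives 2 routes.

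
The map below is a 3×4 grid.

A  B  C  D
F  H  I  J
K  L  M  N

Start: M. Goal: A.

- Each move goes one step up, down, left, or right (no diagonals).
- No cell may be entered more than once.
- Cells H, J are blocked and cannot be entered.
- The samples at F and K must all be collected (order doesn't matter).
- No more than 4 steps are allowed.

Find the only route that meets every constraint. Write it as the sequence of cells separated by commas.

The 4-move cap with required stops at F, K leaves no slack for detours.
Route from M: 2× left (reaching K), 2× up (reaching A) — 4 moves in all.
Check: all required cells visited; 4 ≤ 4 moves.

M, L, K, F, A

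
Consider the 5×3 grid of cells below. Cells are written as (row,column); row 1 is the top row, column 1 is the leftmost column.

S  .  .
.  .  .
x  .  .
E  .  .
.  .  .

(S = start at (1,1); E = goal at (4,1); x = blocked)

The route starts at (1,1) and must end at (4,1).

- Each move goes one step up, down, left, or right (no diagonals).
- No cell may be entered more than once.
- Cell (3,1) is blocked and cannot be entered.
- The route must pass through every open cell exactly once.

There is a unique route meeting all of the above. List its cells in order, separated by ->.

(1,1) -> (2,1) -> (2,2) -> (1,2) -> (1,3) -> (2,3) -> (3,3) -> (3,2) -> (4,2) -> (4,3) -> (5,3) -> (5,2) -> (5,1) -> (4,1)

Need to visit all 14 open cells exactly once, starting at (1,1) and ending at (4,1).
Cell (1,3) has only two open neighbours ((2,3) and (1,2)), so the path must pass straight through it: one of those is the cell it's entered from and the other is where it exits.
Route from (1,1): down to (2,1), right to (2,2), up to (1,2), right to (1,3), 2× down (reaching (3,3)), left to (3,2), down to (4,2), right to (4,3), down to (5,3), 2× left (reaching (5,1)), up to (4,1) — 13 moves in all.
Check: all 14 open cells covered.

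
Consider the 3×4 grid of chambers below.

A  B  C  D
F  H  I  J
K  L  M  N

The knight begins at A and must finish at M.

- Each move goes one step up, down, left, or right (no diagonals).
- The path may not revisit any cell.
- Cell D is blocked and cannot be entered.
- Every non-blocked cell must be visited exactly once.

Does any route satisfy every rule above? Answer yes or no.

One route that works: A → F → K → L → H → B → C → I → J → N → M.

yes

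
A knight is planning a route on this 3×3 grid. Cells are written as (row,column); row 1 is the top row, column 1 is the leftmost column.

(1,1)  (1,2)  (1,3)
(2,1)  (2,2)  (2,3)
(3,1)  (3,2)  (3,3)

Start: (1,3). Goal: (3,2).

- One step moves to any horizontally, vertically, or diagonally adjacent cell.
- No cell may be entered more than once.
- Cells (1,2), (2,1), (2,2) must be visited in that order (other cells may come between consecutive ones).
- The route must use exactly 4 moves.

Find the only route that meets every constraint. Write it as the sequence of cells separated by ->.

(1,3) -> (1,2) -> (2,1) -> (2,2) -> (3,2)

The waypoints must appear in the order (1,2), (2,1), (2,2), with no cell reused.
Route from (1,3): left 1 to (1,2), down-left 1 to (2,1), right 1 to (2,2), down 1 to (3,2) — 4 moves in all.
Check: order respected ((1,2) at step 1, (2,1) at step 2, (2,2) at step 3); 4 moves as required.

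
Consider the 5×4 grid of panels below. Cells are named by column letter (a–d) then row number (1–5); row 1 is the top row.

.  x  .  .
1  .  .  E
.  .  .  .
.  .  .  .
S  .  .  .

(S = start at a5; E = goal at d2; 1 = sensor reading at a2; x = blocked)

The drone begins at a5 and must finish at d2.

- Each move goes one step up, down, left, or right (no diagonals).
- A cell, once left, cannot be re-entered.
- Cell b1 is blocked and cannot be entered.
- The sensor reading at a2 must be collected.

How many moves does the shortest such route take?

6

Any route passes through a2 somewhere between a5 and d2. Summing Manhattan distances along the two legs (a5 → a2 → d2) gives a lower bound of 3 + 3 = 6 moves.
A route of 6 moves achieves this: a5 → a4 → a3 → a2 → b2 → c2 → d2.
Since 6 matches the lower bound, it is optimal.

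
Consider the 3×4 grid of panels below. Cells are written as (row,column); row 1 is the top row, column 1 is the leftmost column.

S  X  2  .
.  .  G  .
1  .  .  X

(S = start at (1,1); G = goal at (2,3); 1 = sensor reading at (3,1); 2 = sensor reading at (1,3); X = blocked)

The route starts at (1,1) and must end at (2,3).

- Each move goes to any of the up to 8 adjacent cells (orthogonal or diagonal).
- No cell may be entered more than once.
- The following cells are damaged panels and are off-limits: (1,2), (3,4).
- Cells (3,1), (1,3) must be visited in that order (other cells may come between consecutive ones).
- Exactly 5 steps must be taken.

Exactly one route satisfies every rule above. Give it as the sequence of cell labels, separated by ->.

(1,1) -> (2,1) -> (3,1) -> (2,2) -> (1,3) -> (2,3)

The waypoints must appear in the order (3,1), (1,3), with no cell reused.
Route from (1,1): 2× down (reaching (3,1)), 2× up-right (reaching (1,3)), down to (2,3) — 5 moves in all.
Check: order respected (1 at step 2, 2 at step 4); 5 moves as required.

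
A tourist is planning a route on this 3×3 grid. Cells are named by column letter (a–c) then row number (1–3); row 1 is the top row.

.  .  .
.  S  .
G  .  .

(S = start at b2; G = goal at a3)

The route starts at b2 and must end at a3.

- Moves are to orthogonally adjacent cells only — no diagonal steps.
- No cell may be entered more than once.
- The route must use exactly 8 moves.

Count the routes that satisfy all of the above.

Need simple routes of exactly 8 moves from b2 to a3 (Manhattan distance 2, so 3 moves are spent on a detour and 3 undoing it).
Enumerating: b2 b3 c3 c2 c1 b1 a1 a2 a3 | b2 a2 a1 b1 c1 c2 c3 b3 a3.
That gives 2 routes.

2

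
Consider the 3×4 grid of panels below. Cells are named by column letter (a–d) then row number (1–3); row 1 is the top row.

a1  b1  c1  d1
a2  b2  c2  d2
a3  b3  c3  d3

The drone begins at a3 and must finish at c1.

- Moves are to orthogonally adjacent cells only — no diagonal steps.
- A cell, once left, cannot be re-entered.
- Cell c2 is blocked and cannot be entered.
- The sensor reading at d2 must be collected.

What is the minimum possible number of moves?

Any route passes through d2 somewhere between a3 and c1. Summing Manhattan distances along the two legs (a3 → d2 → c1) gives a lower bound of 4 + 2 = 6 moves.
A route of 6 moves achieves this: a3 → b3 → c3 → d3 → d2 → d1 → c1.
Since 6 matches the lower bound, it is optimal.

6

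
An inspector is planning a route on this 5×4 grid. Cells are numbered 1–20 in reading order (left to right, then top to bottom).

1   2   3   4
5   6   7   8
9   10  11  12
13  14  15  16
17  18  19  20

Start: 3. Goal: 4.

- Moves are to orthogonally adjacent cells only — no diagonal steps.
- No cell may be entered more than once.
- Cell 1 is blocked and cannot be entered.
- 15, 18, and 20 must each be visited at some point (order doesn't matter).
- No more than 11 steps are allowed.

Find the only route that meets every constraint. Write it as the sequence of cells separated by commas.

3, 7, 11, 15, 14, 18, 19, 20, 16, 12, 8, 4

Any route must reach 15, 18, and 20 and still end at 4 within 11 moves, so the order of the required stops is forced.
Route from 3: 3× down (reaching 15), left to 14, down to 18, 2× right (reaching 20), 4× up (reaching 4) — 11 moves in all.
Check: all required cells visited; 11 ≤ 11 moves.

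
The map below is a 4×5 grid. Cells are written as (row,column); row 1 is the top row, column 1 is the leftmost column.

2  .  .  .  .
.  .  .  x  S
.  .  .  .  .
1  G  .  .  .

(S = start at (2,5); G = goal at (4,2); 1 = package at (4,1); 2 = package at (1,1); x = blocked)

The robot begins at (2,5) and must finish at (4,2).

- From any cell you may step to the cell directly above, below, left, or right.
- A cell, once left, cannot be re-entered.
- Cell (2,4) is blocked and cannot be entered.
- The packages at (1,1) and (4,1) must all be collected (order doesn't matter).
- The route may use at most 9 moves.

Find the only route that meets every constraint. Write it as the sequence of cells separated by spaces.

The budget equals the shortest possible length, so every move has to be on a shortest route through the required cells.
Route from (2,5): up 1 to (1,5), left 4 to (1,1), down 3 to (4,1), right 1 to (4,2) — 9 moves in all.
Check: all required cells visited; 9 ≤ 9 moves.

(2,5) (1,5) (1,4) (1,3) (1,2) (1,1) (2,1) (3,1) (4,1) (4,2)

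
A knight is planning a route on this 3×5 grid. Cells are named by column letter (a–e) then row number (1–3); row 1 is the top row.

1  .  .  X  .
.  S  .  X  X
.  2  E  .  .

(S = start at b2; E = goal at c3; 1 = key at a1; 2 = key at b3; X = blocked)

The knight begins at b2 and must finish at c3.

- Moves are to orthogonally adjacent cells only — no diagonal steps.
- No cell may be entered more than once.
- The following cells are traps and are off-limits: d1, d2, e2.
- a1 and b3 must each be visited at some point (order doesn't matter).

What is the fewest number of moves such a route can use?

6

Any route passes through a1 and b3 in some order between b2 and c3. Summing Manhattan distances along each leg and taking the cheapest ordering (b2 → a1 → b3 → c3) gives a lower bound of 2 + 3 + 1 = 6 moves.
A route of 6 moves achieves this: b2 → b1 → a1 → a2 → a3 → b3 → c3.
Since 6 matches the lower bound, it is optimal.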